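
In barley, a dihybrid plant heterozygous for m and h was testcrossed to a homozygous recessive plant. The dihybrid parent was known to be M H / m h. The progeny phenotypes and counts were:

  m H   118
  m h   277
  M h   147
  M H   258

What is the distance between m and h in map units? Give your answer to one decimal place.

The recombinant classes are M h and m H: 147 + 118 = 265.
Recombination frequency = 265/800 = 0.3312 ≈ 33.1%, i.e. 33.1 map units.

33.1 map units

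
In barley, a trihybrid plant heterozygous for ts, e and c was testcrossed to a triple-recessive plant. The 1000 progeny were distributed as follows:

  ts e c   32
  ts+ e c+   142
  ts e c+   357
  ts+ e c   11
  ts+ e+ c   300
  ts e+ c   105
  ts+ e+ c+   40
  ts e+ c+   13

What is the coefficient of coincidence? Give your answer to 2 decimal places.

The two most frequent reciprocal classes, ts e c+ and ts+ e+ c, are the parental types, so the F1 was ts e c+ / ts+ e+ c.
The two rarest classes, ts e+ c+ and ts+ e c, are the double crossovers. Comparing them with the parentals, only the e allele has switched, so e is the middle locus and the order is ts – e – c.
ts–e: (247 + 24)/1000 = 0.2710; e–c: (72 + 24)/1000 = 0.0960.
Expected DCO frequency = 0.2710 × 0.0960 ≈ 0.02602; observed = 24/1000 ≈ 0.02400.
Coefficient of coincidence = 0.02400/0.02602 ≈ 0.92.

0.92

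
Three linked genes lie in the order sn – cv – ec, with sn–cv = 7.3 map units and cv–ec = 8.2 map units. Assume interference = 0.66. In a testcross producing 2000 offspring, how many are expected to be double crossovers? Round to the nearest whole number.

Map distances give recombination frequencies of 0.073 and 0.082 for the two intervals.
With interference 0.66 (so coincidence = 0.34), expected double-crossover frequency = 0.073 × 0.082 × 0.34 = 0.00204.
Expected number = 0.00204 × 2000 = 4.07 ≈ 4.

4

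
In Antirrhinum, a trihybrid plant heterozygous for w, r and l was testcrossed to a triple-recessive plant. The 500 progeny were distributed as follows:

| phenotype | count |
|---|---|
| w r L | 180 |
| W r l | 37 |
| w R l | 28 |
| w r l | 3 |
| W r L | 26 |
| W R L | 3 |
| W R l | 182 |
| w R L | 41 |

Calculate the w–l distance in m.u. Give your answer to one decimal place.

The two most frequent reciprocal classes, w r L and W R l, are the parental types, so the F1 was w r L / W R l.
The two rarest classes, w r l and W R L, are the double crossovers. Comparing them with the parentals, only the l allele has switched, so l is the middle locus and the order is r – l – w.
Crossovers in the l–w interval produce the single-crossover classes W r L and w R l (26 + 28 = 54) plus the double crossovers (6).
RF(l–w) = (54 + 6) / 500 = 60/500 = 0.1200 → 12.0 m.u.

12.0 m.u.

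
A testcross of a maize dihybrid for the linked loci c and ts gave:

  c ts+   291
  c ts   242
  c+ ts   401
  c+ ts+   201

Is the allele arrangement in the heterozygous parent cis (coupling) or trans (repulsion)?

trans

The two most frequent classes are c+ ts (401) and c ts+ (291); these are the parental (non-recombinant) types.
So the F1 carried c+ ts on one chromosome and c ts+ on the other — the recessive alleles are on opposite chromosomes (trans / repulsion).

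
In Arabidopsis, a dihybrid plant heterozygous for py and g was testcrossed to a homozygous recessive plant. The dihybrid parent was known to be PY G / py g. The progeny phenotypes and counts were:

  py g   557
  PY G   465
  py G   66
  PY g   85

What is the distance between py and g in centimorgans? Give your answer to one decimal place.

12.9 centimorgans

The recombinant classes are PY g and py G: 85 + 66 = 151.
Recombination frequency = 151/1173 = 0.1287 ≈ 12.9%, i.e. 12.9 centimorgans.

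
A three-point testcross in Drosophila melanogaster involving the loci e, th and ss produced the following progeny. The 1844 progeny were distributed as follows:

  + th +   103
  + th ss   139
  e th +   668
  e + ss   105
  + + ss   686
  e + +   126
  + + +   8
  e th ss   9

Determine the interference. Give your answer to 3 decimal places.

0.506

The two most frequent reciprocal classes, + + ss and e th +, are the parental types, so the F1 was + + ss / e th +.
The two rarest classes, + + + and e th ss, are the double crossovers. Comparing them with the parentals, only the ss allele has switched, so ss is the middle locus and the order is th – ss – e.
th–ss: (265 + 17)/1844 = 0.1529; ss–e: (208 + 17)/1844 = 0.1220.
Expected DCO frequency = 0.1529 × 0.1220 ≈ 0.01865; observed = 17/1844 ≈ 0.00922.
Coefficient of coincidence = 0.00922/0.01865 ≈ 0.494; interference = 1 − 0.494 = 0.506.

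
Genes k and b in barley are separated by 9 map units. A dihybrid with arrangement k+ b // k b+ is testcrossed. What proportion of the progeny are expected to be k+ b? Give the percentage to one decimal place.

A map distance of 9 map units corresponds to a recombination frequency of 0.090.
The F1 is k+ b / k b+, so k+ b is a parental gamete class with expected frequency (1 − r)/2 = 0.910/2 = 0.4550.
That is 0.4550 = 45.5% of the progeny.

45.5%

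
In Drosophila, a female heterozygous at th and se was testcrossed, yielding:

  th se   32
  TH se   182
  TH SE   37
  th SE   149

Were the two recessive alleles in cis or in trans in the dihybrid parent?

trans

The two most frequent classes are TH se (182) and th SE (149); these are the parental (non-recombinant) types.
So the F1 carried TH se on one chromosome and th SE on the other — the recessive alleles are on opposite chromosomes (trans / repulsion).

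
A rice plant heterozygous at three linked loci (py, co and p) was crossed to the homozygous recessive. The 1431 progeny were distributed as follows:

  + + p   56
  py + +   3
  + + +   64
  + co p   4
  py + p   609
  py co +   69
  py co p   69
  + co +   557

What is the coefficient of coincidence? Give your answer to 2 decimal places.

0.54

The two most frequent reciprocal classes, + co + and py + p, are the parental types, so the F1 was + co + / py + p.
The two rarest classes, + co p and py + +, are the double crossovers. Comparing them with the parentals, only the p allele has switched, so p is the middle locus and the order is co – p – py.
co–p: (133 + 7)/1431 = 0.0978; p–py: (125 + 7)/1431 = 0.0922.
Expected DCO frequency = 0.0978 × 0.0922 ≈ 0.00902; observed = 7/1431 ≈ 0.00489.
Coefficient of coincidence = 0.00489/0.00902 ≈ 0.54.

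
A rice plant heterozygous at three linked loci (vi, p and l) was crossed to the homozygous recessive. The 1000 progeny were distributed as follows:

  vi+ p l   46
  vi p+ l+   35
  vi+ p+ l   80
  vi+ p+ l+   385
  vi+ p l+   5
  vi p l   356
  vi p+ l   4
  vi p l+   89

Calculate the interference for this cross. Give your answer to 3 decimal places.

0.438

The two most frequent reciprocal classes, vi+ p+ l+ and vi p l, are the parental types, so the F1 was vi+ p+ l+ / vi p l.
The two rarest classes, vi+ p l+ and vi p+ l, are the double crossovers. Comparing them with the parentals, only the p allele has switched, so p is the middle locus and the order is vi – p – l.
vi–p: (81 + 9)/1000 = 0.0900; p–l: (169 + 9)/1000 = 0.1780.
Expected DCO frequency = 0.0900 × 0.1780 ≈ 0.01602; observed = 9/1000 ≈ 0.00900.
Coefficient of coincidence = 0.00900/0.01602 ≈ 0.562; interference = 1 − 0.562 = 0.438.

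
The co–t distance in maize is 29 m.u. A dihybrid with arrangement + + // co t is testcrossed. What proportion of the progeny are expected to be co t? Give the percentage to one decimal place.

A map distance of 29 m.u. corresponds to a recombination frequency of 0.290.
The F1 is + + / co t, so co t is a parental gamete class with expected frequency (1 − r)/2 = 0.710/2 = 0.3550.
That is 0.3550 = 35.5% of the progeny.

35.5%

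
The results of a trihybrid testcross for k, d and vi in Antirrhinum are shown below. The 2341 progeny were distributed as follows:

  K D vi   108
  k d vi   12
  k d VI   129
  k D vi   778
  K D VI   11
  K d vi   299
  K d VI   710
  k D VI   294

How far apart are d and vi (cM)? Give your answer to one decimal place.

26.3 cM

The two most frequent reciprocal classes, K d VI and k D vi, are the parental types, so the F1 was K d VI / k D vi.
The two rarest classes, K D VI and k d vi, are the double crossovers. Comparing them with the parentals, only the d allele has switched, so d is the middle locus and the order is vi – d – k.
Crossovers in the vi–d interval produce the single-crossover classes K d vi and k D VI (299 + 294 = 593) plus the double crossovers (23).
RF(vi–d) = (593 + 23) / 2341 = 616/2341 = 0.2631 → 26.3 cM.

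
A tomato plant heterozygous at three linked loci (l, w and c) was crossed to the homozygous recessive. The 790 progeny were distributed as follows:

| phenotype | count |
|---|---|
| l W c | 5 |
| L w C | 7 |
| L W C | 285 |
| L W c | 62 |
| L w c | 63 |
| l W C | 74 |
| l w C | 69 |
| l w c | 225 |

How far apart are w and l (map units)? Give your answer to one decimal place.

18.9 map units

The two most frequent reciprocal classes, L W C and l w c, are the parental types, so the F1 was L W C / l w c.
The two rarest classes, L w C and l W c, are the double crossovers. Comparing them with the parentals, only the w allele has switched, so w is the middle locus and the order is l – w – c.
Crossovers in the l–w interval produce the single-crossover classes l W C and L w c (74 + 63 = 137) plus the double crossovers (12).
RF(l–w) = (137 + 12) / 790 = 149/790 = 0.1886 → 18.9 map units.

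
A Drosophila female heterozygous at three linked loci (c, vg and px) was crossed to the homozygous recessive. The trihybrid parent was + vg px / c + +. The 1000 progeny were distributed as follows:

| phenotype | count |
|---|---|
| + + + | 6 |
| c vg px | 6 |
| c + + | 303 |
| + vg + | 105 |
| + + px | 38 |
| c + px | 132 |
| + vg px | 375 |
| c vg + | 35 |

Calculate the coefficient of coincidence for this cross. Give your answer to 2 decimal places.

The two rarest classes, c vg px and + + +, are the double crossovers. Comparing them with the parentals, only the c allele has switched, so c is the middle locus and the order is px – c – vg.
px–c: (237 + 12)/1000 = 0.2490; c–vg: (73 + 12)/1000 = 0.0850.
Expected DCO frequency = 0.2490 × 0.0850 ≈ 0.02116; observed = 12/1000 ≈ 0.01200.
Coefficient of coincidence = 0.01200/0.02116 ≈ 0.57.

0.57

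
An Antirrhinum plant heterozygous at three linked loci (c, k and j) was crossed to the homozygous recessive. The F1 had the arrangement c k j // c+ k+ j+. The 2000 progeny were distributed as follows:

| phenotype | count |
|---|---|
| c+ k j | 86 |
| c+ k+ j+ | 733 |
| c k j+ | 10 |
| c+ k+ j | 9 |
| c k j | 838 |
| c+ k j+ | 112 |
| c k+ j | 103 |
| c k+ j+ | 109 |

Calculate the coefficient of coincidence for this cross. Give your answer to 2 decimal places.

The two rarest classes, c k j+ and c+ k+ j, are the double crossovers. Comparing them with the parentals, only the j allele has switched, so j is the middle locus and the order is k – j – c.
k–j: (215 + 19)/2000 = 0.1170; j–c: (195 + 19)/2000 = 0.1070.
Expected DCO frequency = 0.1170 × 0.1070 ≈ 0.01252; observed = 19/2000 ≈ 0.00950.
Coefficient of coincidence = 0.00950/0.01252 ≈ 0.76.

0.76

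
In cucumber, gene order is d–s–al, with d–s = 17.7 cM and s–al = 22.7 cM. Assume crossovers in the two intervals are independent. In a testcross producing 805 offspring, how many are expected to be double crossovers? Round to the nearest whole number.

Map distances give recombination frequencies of 0.177 and 0.227 for the two intervals.
With no interference, expected double-crossover frequency = 0.177 × 0.227 = 0.04018.
Expected number = 0.04018 × 805 = 32.34 ≈ 32.

32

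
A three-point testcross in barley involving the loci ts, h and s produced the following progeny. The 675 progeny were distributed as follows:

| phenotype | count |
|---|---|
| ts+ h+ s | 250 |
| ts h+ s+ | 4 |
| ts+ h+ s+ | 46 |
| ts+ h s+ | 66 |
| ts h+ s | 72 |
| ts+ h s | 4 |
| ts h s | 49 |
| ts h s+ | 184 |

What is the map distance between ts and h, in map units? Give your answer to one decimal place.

The two most frequent reciprocal classes, ts+ h+ s and ts h s+, are the parental types, so the F1 was ts+ h+ s / ts h s+.
The two rarest classes, ts+ h s and ts h+ s+, are the double crossovers. Comparing them with the parentals, only the h allele has switched, so h is the middle locus and the order is s – h – ts.
Crossovers in the h–ts interval produce the single-crossover classes ts h+ s and ts+ h s+ (72 + 66 = 138) plus the double crossovers (8).
RF(h–ts) = (138 + 8) / 675 = 146/675 = 0.2163 → 21.6 map units.

21.6 map units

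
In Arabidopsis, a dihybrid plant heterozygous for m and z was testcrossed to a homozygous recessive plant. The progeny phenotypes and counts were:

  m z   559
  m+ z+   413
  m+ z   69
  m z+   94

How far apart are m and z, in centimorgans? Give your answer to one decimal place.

14.4 centimorgans

The two most frequent classes, m+ z+ (413) and m z (559), are the parental types, so the F1 was m+ z+ / m z.
The recombinant classes are m+ z and m z+: 69 + 94 = 163.
Recombination frequency = 163/1135 = 0.1436 ≈ 14.4%, i.e. 14.4 centimorgans.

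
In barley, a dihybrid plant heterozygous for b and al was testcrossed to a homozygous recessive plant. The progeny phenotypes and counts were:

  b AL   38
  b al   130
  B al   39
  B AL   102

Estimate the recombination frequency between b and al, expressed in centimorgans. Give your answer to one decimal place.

24.9 centimorgans

The two most frequent classes, B AL (102) and b al (130), are the parental types, so the F1 was B AL / b al.
The recombinant classes are B al and b AL: 39 + 38 = 77.
Recombination frequency = 77/309 = 0.2492 ≈ 24.9%, i.e. 24.9 centimorgans.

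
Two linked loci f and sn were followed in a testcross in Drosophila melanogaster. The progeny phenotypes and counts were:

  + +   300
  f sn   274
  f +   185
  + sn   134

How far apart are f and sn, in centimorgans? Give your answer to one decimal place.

35.7 centimorgans

The two most frequent classes, + + (300) and f sn (274), are the parental types, so the F1 was + + / f sn.
The recombinant classes are + sn and f +: 134 + 185 = 319.
Recombination frequency = 319/893 = 0.3572 ≈ 35.7%, i.e. 35.7 centimorgans.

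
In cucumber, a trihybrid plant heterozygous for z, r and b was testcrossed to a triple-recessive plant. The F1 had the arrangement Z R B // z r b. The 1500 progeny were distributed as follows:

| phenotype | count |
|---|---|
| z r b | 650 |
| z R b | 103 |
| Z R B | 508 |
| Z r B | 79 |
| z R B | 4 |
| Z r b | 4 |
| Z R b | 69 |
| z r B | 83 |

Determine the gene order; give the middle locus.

z

The two rarest classes, z R B and Z r b, are the double crossovers. Comparing them with the parentals, only the z allele has switched, so z is the middle locus and the order is b – z – r.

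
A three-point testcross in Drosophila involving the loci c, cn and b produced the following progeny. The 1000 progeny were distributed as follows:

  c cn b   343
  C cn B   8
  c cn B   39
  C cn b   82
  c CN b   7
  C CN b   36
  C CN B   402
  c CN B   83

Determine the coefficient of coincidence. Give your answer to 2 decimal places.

0.93

The two most frequent reciprocal classes, C CN B and c cn b, are the parental types, so the F1 was C CN B / c cn b.
The two rarest classes, C cn B and c CN b, are the double crossovers. Comparing them with the parentals, only the cn allele has switched, so cn is the middle locus and the order is b – cn – c.
b–cn: (75 + 15)/1000 = 0.0900; cn–c: (165 + 15)/1000 = 0.1800.
Expected DCO frequency = 0.0900 × 0.1800 ≈ 0.01620; observed = 15/1000 ≈ 0.01500.
Coefficient of coincidence = 0.01500/0.01620 ≈ 0.93.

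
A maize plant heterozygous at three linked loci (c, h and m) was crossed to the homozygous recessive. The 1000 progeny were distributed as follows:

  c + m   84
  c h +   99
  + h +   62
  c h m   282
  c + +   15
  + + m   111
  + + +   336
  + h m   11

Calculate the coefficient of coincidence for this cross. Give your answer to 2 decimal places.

0.64

The two most frequent reciprocal classes, c h m and + + +, are the parental types, so the F1 was c h m / + + +.
The two rarest classes, + h m and c + +, are the double crossovers. Comparing them with the parentals, only the c allele has switched, so c is the middle locus and the order is h – c – m.
h–c: (146 + 26)/1000 = 0.1720; c–m: (210 + 26)/1000 = 0.2360.
Expected DCO frequency = 0.1720 × 0.2360 ≈ 0.04059; observed = 26/1000 ≈ 0.02600.
Coefficient of coincidence = 0.02600/0.04059 ≈ 0.64.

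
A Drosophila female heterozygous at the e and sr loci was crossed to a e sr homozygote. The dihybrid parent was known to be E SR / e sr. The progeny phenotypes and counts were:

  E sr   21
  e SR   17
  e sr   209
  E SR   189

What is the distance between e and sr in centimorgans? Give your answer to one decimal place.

8.7 centimorgans

The recombinant classes are E sr and e SR: 21 + 17 = 38.
Recombination frequency = 38/436 = 0.0872 ≈ 8.7%, i.e. 8.7 centimorgans.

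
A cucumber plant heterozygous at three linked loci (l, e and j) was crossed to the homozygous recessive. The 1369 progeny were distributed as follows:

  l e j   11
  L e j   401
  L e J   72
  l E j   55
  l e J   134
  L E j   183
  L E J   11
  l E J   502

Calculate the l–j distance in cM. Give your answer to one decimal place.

The two most frequent reciprocal classes, L e j and l E J, are the parental types, so the F1 was L e j / l E J.
The two rarest classes, l e j and L E J, are the double crossovers. Comparing them with the parentals, only the l allele has switched, so l is the middle locus and the order is j – l – e.
Crossovers in the j–l interval produce the single-crossover classes L e J and l E j (72 + 55 = 127) plus the double crossovers (22).
RF(j–l) = (127 + 22) / 1369 = 149/1369 = 0.1088 → 10.9 cM.

10.9 cM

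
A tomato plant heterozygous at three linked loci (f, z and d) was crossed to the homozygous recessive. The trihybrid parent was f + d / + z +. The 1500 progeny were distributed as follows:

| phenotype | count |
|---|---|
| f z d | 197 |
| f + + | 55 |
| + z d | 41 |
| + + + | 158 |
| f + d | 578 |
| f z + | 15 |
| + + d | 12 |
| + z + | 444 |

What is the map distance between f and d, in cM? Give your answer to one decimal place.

The two rarest classes, + + d and f z +, are the double crossovers. Comparing them with the parentals, only the f allele has switched, so f is the middle locus and the order is d – f – z.
Crossovers in the d–f interval produce the single-crossover classes f + + and + z d (55 + 41 = 96) plus the double crossovers (27).
RF(d–f) = (96 + 27) / 1500 = 123/1500 = 0.0820 → 8.2 cM.

8.2 cM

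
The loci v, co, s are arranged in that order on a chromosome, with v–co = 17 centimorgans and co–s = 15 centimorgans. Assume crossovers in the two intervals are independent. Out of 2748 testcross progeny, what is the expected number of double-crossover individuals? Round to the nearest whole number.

Map distances give recombination frequencies of 0.170 and 0.150 for the two intervals.
With no interference, expected double-crossover frequency = 0.170 × 0.150 = 0.02550.
Expected number = 0.02550 × 2748 = 70.07 ≈ 70.

70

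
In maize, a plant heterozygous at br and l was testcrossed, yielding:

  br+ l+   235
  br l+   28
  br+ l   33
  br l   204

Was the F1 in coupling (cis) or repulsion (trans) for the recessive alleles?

The two most frequent classes are br+ l+ (235) and br l (204); these are the parental (non-recombinant) types.
So the F1 carried br+ l+ on one chromosome and br l on the other — the recessive alleles are on the same chromosome (cis / coupling).

cis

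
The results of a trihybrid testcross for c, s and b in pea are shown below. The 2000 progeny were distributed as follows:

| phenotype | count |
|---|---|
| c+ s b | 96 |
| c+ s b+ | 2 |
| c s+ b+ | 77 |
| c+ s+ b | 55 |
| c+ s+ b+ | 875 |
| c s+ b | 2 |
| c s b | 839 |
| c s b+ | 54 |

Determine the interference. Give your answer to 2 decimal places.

The two most frequent reciprocal classes, c s b and c+ s+ b+, are the parental types, so the F1 was c s b / c+ s+ b+.
The two rarest classes, c s+ b and c+ s b+, are the double crossovers. Comparing them with the parentals, only the s allele has switched, so s is the middle locus and the order is b – s – c.
b–s: (109 + 4)/2000 = 0.0565; s–c: (173 + 4)/2000 = 0.0885.
Expected DCO frequency = 0.0565 × 0.0885 ≈ 0.00500; observed = 4/2000 ≈ 0.00200.
Coefficient of coincidence = 0.00200/0.00500 ≈ 0.40; interference = 1 − 0.40 = 0.60.

0.60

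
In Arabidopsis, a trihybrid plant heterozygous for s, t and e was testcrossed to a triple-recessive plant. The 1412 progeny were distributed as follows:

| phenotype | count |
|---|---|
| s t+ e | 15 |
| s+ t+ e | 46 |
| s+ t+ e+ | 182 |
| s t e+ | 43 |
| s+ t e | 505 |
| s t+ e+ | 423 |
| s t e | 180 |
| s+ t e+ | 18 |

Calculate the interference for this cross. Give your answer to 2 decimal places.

The two most frequent reciprocal classes, s t+ e+ and s+ t e, are the parental types, so the F1 was s t+ e+ / s+ t e.
The two rarest classes, s t+ e and s+ t e+, are the double crossovers. Comparing them with the parentals, only the e allele has switched, so e is the middle locus and the order is s – e – t.
s–e: (362 + 33)/1412 = 0.2797; e–t: (89 + 33)/1412 = 0.0864.
Expected DCO frequency = 0.2797 × 0.0864 ≈ 0.02417; observed = 33/1412 ≈ 0.02337.
Coefficient of coincidence = 0.02337/0.02417 ≈ 0.97; interference = 1 − 0.97 = 0.03.

0.03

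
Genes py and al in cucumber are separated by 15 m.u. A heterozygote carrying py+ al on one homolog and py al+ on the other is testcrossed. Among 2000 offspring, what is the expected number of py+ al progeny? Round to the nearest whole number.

A map distance of 15 m.u. corresponds to a recombination frequency of 0.150.
The F1 is py+ al / py al+, so py+ al is a parental gamete class with expected frequency (1 − r)/2 = 0.850/2 = 0.4250.
Expected number = 0.4250 × 2000 = 850.00 ≈ 850.

850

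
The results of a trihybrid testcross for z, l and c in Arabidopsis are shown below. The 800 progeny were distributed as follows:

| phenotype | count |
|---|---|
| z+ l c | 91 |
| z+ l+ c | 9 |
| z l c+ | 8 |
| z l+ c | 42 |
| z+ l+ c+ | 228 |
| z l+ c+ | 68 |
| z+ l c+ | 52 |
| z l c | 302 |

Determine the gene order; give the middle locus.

c

The two most frequent reciprocal classes, z+ l+ c+ and z l c, are the parental types, so the F1 was z+ l+ c+ / z l c.
The two rarest classes, z+ l+ c and z l c+, are the double crossovers. Comparing them with the parentals, only the c allele has switched, so c is the middle locus and the order is l – c – z.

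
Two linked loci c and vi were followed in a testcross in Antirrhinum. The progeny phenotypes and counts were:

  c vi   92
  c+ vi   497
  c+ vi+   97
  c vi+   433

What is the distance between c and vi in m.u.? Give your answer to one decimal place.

16.9 m.u.

The two most frequent classes, c+ vi (497) and c vi+ (433), are the parental types, so the F1 was c+ vi / c vi+.
The recombinant classes are c+ vi+ and c vi: 97 + 92 = 189.
Recombination frequency = 189/1119 = 0.1689 ≈ 16.9%, i.e. 16.9 m.u.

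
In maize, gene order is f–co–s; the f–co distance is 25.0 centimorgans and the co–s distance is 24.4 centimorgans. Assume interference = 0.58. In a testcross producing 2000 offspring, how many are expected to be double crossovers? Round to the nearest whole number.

51

Map distances give recombination frequencies of 0.250 and 0.244 for the two intervals.
With interference 0.58 (so coincidence = 0.42), expected double-crossover frequency = 0.250 × 0.244 × 0.42 = 0.02562.
Expected number = 0.02562 × 2000 = 51.24 ≈ 51.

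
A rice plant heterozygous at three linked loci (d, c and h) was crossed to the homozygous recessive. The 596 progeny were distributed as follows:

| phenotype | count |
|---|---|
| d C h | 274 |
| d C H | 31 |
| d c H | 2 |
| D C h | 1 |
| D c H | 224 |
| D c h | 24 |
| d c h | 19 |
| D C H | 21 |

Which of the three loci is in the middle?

The two most frequent reciprocal classes, D c H and d C h, are the parental types, so the F1 was D c H / d C h.
The two rarest classes, d c H and D C h, are the double crossovers. Comparing them with the parentals, only the d allele has switched, so d is the middle locus and the order is h – d – c.

d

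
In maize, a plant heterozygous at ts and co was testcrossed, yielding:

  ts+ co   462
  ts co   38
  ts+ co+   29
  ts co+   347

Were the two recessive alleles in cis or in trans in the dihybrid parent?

trans

The two most frequent classes are ts+ co (462) and ts co+ (347); these are the parental (non-recombinant) types.
So the F1 carried ts+ co on one chromosome and ts co+ on the other — the recessive alleles are on opposite chromosomes (trans / repulsion).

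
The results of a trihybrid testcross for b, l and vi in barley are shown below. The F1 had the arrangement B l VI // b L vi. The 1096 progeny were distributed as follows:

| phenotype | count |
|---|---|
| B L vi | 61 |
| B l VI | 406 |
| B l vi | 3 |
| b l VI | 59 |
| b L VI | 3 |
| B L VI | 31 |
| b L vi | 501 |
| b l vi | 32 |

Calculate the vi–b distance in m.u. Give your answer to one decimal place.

11.5 m.u.

The two rarest classes, B l vi and b L VI, are the double crossovers. Comparing them with the parentals, only the vi allele has switched, so vi is the middle locus and the order is b – vi – l.
Crossovers in the b–vi interval produce the single-crossover classes b l VI and B L vi (59 + 61 = 120) plus the double crossovers (6).
RF(b–vi) = (120 + 6) / 1096 = 126/1096 = 0.1150 → 11.5 m.u.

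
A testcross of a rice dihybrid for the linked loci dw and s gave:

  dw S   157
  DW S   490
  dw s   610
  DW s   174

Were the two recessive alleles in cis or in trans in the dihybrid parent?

cis

The two most frequent classes are DW S (490) and dw s (610); these are the parental (non-recombinant) types.
So the F1 carried DW S on one chromosome and dw s on the other — the recessive alleles are on the same chromosome (cis / coupling).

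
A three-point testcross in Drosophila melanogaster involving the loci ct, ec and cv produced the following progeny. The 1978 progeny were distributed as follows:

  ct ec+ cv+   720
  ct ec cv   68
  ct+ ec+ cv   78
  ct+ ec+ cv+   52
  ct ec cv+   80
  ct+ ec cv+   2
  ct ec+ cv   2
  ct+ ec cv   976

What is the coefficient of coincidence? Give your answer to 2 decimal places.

The two most frequent reciprocal classes, ct ec+ cv+ and ct+ ec cv, are the parental types, so the F1 was ct ec+ cv+ / ct+ ec cv.
The two rarest classes, ct ec+ cv and ct+ ec cv+, are the double crossovers. Comparing them with the parentals, only the cv allele has switched, so cv is the middle locus and the order is ec – cv – ct.
ec–cv: (158 + 4)/1978 = 0.0819; cv–ct: (120 + 4)/1978 = 0.0627.
Expected DCO frequency = 0.0819 × 0.0627 ≈ 0.00514; observed = 4/1978 ≈ 0.00202.
Coefficient of coincidence = 0.00202/0.00514 ≈ 0.39.

0.39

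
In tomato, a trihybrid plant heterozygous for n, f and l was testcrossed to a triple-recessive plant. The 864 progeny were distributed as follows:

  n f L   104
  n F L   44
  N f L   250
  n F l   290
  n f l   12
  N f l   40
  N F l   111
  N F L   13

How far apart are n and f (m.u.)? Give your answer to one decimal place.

27.8 m.u.

The two most frequent reciprocal classes, n F l and N f L, are the parental types, so the F1 was n F l / N f L.
The two rarest classes, n f l and N F L, are the double crossovers. Comparing them with the parentals, only the f allele has switched, so f is the middle locus and the order is l – f – n.
Crossovers in the f–n interval produce the single-crossover classes N F l and n f L (111 + 104 = 215) plus the double crossovers (25).
RF(f–n) = (215 + 25) / 864 = 240/864 = 0.2778 → 27.8 m.u.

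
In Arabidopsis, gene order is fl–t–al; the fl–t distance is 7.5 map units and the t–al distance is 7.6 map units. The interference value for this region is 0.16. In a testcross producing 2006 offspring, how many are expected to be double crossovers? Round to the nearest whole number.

10

Map distances give recombination frequencies of 0.075 and 0.076 for the two intervals.
With interference 0.16 (so coincidence = 0.84), expected double-crossover frequency = 0.075 × 0.076 × 0.84 = 0.00479.
Expected number = 0.00479 × 2006 = 9.60 ≈ 10.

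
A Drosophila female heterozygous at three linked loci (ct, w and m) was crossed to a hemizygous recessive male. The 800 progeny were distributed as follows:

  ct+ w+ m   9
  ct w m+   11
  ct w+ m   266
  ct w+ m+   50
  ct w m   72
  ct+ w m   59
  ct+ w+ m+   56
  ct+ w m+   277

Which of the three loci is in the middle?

The two most frequent reciprocal classes, ct w+ m and ct+ w m+, are the parental types, so the F1 was ct w+ m / ct+ w m+.
The two rarest classes, ct+ w+ m and ct w m+, are the double crossovers. Comparing them with the parentals, only the ct allele has switched, so ct is the middle locus and the order is m – ct – w.

ct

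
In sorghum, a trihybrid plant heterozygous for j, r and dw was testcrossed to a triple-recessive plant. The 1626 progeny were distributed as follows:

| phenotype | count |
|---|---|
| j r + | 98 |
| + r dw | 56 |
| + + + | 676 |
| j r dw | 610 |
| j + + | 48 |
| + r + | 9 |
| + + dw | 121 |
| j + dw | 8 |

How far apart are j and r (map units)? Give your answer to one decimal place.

The two most frequent reciprocal classes, + + + and j r dw, are the parental types, so the F1 was + + + / j r dw.
The two rarest classes, + r + and j + dw, are the double crossovers. Comparing them with the parentals, only the r allele has switched, so r is the middle locus and the order is j – r – dw.
Crossovers in the j–r interval produce the single-crossover classes j + + and + r dw (48 + 56 = 104) plus the double crossovers (17).
RF(j–r) = (104 + 17) / 1626 = 121/1626 = 0.0744 → 7.4 map units.

7.4 map units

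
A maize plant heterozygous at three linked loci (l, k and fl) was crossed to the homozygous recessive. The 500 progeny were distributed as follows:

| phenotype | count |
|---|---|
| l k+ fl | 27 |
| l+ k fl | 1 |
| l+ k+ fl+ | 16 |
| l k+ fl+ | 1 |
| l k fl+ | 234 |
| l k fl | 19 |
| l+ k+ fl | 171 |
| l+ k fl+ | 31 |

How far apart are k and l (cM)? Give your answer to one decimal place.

12.0 cM

The two most frequent reciprocal classes, l k fl+ and l+ k+ fl, are the parental types, so the F1 was l k fl+ / l+ k+ fl.
The two rarest classes, l k+ fl+ and l+ k fl, are the double crossovers. Comparing them with the parentals, only the k allele has switched, so k is the middle locus and the order is fl – k – l.
Crossovers in the k–l interval produce the single-crossover classes l+ k fl+ and l k+ fl (31 + 27 = 58) plus the double crossovers (2).
RF(k–l) = (58 + 2) / 500 = 60/500 = 0.1200 → 12.0 cM.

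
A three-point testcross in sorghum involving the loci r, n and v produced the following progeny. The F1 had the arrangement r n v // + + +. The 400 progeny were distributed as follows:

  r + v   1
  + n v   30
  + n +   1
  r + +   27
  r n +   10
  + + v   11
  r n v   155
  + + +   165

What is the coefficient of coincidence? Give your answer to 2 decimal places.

The two rarest classes, r + v and + n +, are the double crossovers. Comparing them with the parentals, only the n allele has switched, so n is the middle locus and the order is r – n – v.
r–n: (57 + 2)/400 = 0.1475; n–v: (21 + 2)/400 = 0.0575.
Expected DCO frequency = 0.1475 × 0.0575 ≈ 0.00848; observed = 2/400 ≈ 0.00500.
Coefficient of coincidence = 0.00500/0.00848 ≈ 0.59.

0.59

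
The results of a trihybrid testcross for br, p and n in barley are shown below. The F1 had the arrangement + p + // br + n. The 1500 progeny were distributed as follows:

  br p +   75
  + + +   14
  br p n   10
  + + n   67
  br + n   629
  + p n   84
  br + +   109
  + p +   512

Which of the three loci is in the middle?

p

The two rarest classes, + + + and br p n, are the double crossovers. Comparing them with the parentals, only the p allele has switched, so p is the middle locus and the order is n – p – br.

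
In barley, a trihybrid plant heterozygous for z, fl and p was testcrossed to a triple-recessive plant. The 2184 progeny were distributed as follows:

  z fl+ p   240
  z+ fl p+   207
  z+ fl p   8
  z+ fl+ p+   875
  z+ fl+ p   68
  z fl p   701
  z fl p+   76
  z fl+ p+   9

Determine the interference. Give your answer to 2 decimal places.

The two most frequent reciprocal classes, z+ fl+ p+ and z fl p, are the parental types, so the F1 was z+ fl+ p+ / z fl p.
The two rarest classes, z fl+ p+ and z+ fl p, are the double crossovers. Comparing them with the parentals, only the z allele has switched, so z is the middle locus and the order is p – z – fl.
p–z: (144 + 17)/2184 = 0.0737; z–fl: (447 + 17)/2184 = 0.2125.
Expected DCO frequency = 0.0737 × 0.2125 ≈ 0.01566; observed = 17/2184 ≈ 0.00778.
Coefficient of coincidence = 0.00778/0.01566 ≈ 0.50; interference = 1 − 0.50 = 0.50.

0.50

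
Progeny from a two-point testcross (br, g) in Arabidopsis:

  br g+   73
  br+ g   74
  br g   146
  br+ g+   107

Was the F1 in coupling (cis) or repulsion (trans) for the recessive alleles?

The two most frequent classes are br+ g+ (107) and br g (146); these are the parental (non-recombinant) types.
So the F1 carried br+ g+ on one chromosome and br g on the other — the recessive alleles are on the same chromosome (cis / coupling).

cis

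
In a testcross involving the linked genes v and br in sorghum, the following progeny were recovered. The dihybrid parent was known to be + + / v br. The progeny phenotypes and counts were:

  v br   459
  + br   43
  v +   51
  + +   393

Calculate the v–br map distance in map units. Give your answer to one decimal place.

The recombinant classes are + br and v +: 43 + 51 = 94.
Recombination frequency = 94/946 = 0.0994 ≈ 9.9%, i.e. 9.9 map units.

9.9 map units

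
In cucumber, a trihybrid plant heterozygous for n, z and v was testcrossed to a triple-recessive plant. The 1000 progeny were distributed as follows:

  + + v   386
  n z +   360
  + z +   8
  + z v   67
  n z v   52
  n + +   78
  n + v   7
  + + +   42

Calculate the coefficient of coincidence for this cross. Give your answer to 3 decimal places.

The two most frequent reciprocal classes, + + v and n z +, are the parental types, so the F1 was + + v / n z +.
The two rarest classes, n + v and + z +, are the double crossovers. Comparing them with the parentals, only the n allele has switched, so n is the middle locus and the order is z – n – v.
z–n: (145 + 15)/1000 = 0.1600; n–v: (94 + 15)/1000 = 0.1090.
Expected DCO frequency = 0.1600 × 0.1090 ≈ 0.01744; observed = 15/1000 ≈ 0.01500.
Coefficient of coincidence = 0.01500/0.01744 ≈ 0.860.

0.860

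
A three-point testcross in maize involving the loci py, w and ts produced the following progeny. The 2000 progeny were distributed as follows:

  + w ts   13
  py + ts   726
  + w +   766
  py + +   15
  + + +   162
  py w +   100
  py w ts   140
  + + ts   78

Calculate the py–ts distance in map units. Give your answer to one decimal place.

10.3 map units

The two most frequent reciprocal classes, py + ts and + w +, are the parental types, so the F1 was py + ts / + w +.
The two rarest classes, py + + and + w ts, are the double crossovers. Comparing them with the parentals, only the ts allele has switched, so ts is the middle locus and the order is py – ts – w.
Crossovers in the py–ts interval produce the single-crossover classes + + ts and py w + (78 + 100 = 178) plus the double crossovers (28).
RF(py–ts) = (178 + 28) / 2000 = 206/2000 = 0.1030 → 10.3 map units.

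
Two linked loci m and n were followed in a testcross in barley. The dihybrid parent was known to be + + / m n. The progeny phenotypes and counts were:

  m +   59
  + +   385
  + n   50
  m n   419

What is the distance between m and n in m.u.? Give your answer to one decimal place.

11.9 m.u.

The recombinant classes are + n and m +: 50 + 59 = 109.
Recombination frequency = 109/913 = 0.1194 ≈ 11.9%, i.e. 11.9 m.u.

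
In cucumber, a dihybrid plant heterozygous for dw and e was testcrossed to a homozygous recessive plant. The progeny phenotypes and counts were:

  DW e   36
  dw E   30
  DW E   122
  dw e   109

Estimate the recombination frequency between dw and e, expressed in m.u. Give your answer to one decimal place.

The two most frequent classes, DW E (122) and dw e (109), are the parental types, so the F1 was DW E / dw e.
The recombinant classes are DW e and dw E: 36 + 30 = 66.
Recombination frequency = 66/297 = 0.2222 ≈ 22.2%, i.e. 22.2 m.u.

22.2 m.u.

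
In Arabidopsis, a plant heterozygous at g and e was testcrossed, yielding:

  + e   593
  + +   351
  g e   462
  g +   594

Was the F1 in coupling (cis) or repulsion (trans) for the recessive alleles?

The two most frequent classes are + e (593) and g + (594); these are the parental (non-recombinant) types.
So the F1 carried + e on one chromosome and g + on the other — the recessive alleles are on opposite chromosomes (trans / repulsion).

trans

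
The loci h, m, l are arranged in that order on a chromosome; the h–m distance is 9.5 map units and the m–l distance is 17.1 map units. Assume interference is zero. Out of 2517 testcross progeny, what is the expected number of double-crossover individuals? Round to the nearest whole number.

Map distances give recombination frequencies of 0.095 and 0.171 for the two intervals.
With no interference, expected double-crossover frequency = 0.095 × 0.171 = 0.01625.
Expected number = 0.01625 × 2517 = 40.89 ≈ 41.

41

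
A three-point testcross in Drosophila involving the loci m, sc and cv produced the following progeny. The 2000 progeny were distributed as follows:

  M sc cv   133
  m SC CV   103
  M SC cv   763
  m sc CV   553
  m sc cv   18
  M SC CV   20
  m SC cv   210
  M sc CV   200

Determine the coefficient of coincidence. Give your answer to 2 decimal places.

The two most frequent reciprocal classes, M SC cv and m sc CV, are the parental types, so the F1 was M SC cv / m sc CV.
The two rarest classes, M SC CV and m sc cv, are the double crossovers. Comparing them with the parentals, only the cv allele has switched, so cv is the middle locus and the order is m – cv – sc.
m–cv: (410 + 38)/2000 = 0.2240; cv–sc: (236 + 38)/2000 = 0.1370.
Expected DCO frequency = 0.2240 × 0.1370 ≈ 0.03069; observed = 38/2000 ≈ 0.01900.
Coefficient of coincidence = 0.01900/0.03069 ≈ 0.62.

0.62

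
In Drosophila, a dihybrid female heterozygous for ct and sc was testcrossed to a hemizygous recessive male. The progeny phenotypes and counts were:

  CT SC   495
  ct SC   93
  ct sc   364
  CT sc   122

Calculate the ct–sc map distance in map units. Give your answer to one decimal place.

20.0 map units

The two most frequent classes, CT SC (495) and ct sc (364), are the parental types, so the F1 was CT SC / ct sc.
The recombinant classes are CT sc and ct SC: 122 + 93 = 215.
Recombination frequency = 215/1074 = 0.2002 ≈ 20.0%, i.e. 20.0 map units.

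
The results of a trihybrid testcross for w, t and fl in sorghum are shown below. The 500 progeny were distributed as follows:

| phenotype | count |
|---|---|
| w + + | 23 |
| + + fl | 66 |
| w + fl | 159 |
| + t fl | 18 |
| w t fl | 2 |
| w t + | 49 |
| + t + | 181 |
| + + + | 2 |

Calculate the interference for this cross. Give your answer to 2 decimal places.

0.63

The two most frequent reciprocal classes, + t + and w + fl, are the parental types, so the F1 was + t + / w + fl.
The two rarest classes, + + + and w t fl, are the double crossovers. Comparing them with the parentals, only the t allele has switched, so t is the middle locus and the order is w – t – fl.
w–t: (115 + 4)/500 = 0.2380; t–fl: (41 + 4)/500 = 0.0900.
Expected DCO frequency = 0.2380 × 0.0900 ≈ 0.02142; observed = 4/500 ≈ 0.00800.
Coefficient of coincidence = 0.00800/0.02142 ≈ 0.37; interference = 1 − 0.37 = 0.63.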